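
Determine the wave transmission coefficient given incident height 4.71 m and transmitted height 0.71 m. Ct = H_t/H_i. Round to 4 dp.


Ct = H_t / H_i
Ct = 0.71 / 4.71
Ct = 0.1507

0.1507


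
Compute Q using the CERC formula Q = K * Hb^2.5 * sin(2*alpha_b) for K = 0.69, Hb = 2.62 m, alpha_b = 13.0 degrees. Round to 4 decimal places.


Q = K * Hb^2.5 * sin(2 * alpha_b)
Hb^2.5 = 2.62^2.5 = 11.111002
sin(2 * 13.0) = sin(26.0) = 0.438371
Q = 0.69 * 11.111002 * 0.438371
Q = 3.3608 m^3/s

3.3608


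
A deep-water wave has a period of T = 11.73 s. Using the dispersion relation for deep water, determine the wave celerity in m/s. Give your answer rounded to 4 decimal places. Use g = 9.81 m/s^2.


We use the deep-water celerity formula:
C = g * T / (2 * pi)
C = 9.81 * 11.73 / (2 * 3.14159...)
C = 115.071300 / 6.283185
C = 18.3142 m/s

18.3142


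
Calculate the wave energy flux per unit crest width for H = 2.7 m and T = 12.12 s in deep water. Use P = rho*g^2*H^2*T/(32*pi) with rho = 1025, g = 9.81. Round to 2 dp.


P = rho * g^2 * H^2 * T / (32 * pi)
P = 1025 * 9.81^2 * 2.7^2 * 12.12 / (32 * pi)
P = 1025 * 96.2361 * 7.2900 * 12.12 / 100.53096
P = 86694.63 W/m

86694.63


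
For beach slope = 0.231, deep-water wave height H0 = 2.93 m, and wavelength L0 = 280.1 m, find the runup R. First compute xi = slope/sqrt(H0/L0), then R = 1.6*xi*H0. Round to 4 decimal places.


xi = slope / sqrt(H0/L0)
H0/L0 = 2.93/280.1 = 0.010461
sqrt(0.010461) = 0.102277
xi = 0.231 / 0.102277 = 2.258576
R = 1.6 * xi * H0 = 1.6 * 2.258576 * 2.93
R = 10.5882 m

10.5882


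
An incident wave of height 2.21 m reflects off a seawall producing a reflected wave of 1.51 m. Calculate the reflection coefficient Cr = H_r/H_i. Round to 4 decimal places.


Cr = H_r / H_i
Cr = 1.51 / 2.21
Cr = 0.6833

0.6833


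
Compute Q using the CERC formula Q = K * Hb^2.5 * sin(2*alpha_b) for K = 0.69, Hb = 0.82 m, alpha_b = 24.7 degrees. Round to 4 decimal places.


Q = K * Hb^2.5 * sin(2 * alpha_b)
Hb^2.5 = 0.82^2.5 = 0.608884
sin(2 * 24.7) = sin(49.4) = 0.759271
Q = 0.69 * 0.608884 * 0.759271
Q = 0.3190 m^3/s

0.3190


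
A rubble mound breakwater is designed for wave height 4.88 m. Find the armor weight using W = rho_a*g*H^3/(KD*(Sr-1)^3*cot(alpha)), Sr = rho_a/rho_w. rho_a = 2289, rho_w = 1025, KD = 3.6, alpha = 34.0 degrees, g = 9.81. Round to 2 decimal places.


Sr = rho_a / rho_w = 2289 / 1025 = 2.233171
(Sr - 1) = 1.233171
(Sr - 1)^3 = 1.875295
cot(34.0) = 1 / tan(34.0) = 1 / 0.674509 = 1.482561
Numerator = 2289 * 9.81 * 4.88^3 = 2609601.9370
Denominator = 3.6 * 1.875295 * 1.482561 = 10.008862
W = 2609601.9370 / 10.008862
W = 260729.14 N

260729.14


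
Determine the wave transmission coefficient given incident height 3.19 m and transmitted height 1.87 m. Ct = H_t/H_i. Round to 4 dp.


Ct = H_t / H_i
Ct = 1.87 / 3.19
Ct = 0.5862

0.5862


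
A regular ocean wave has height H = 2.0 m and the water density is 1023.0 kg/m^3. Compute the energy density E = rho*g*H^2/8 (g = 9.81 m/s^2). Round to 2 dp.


E = (1/8) * rho * g * H^2
E = (1/8) * 1023.0 * 9.81 * 2.0^2
E = 0.125 * 1023.0 * 9.81 * 4.0000
E = 5017.82 J/m^2

5017.82


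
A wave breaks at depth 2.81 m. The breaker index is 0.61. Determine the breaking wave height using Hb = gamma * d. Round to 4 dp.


Hb = gamma * d
Hb = 0.61 * 2.81
Hb = 1.7141 m

1.7141


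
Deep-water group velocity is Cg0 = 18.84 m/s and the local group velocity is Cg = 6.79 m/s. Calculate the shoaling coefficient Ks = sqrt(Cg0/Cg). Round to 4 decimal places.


Ks = sqrt(Cg0 / Cg)
Ks = sqrt(18.84 / 6.79)
Ks = sqrt(2.7747)
Ks = 1.6657

1.6657


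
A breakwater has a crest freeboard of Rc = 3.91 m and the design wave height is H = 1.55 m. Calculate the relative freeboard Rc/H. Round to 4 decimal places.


Relative freeboard = Rc / H
= 3.91 / 1.55
= 2.5226

2.5226


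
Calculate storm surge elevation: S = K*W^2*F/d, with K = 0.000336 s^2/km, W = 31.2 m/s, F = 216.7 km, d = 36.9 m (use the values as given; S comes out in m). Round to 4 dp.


S = K * W^2 * F / d
W^2 = 31.2^2 = 973.44
S = 0.000336 * 973.44 * 216.7 / 36.9
Numerator = 0.000336 * 973.44 * 216.7 = 70.877335
S = 70.877335 / 36.9 = 1.9208 m

1.9208


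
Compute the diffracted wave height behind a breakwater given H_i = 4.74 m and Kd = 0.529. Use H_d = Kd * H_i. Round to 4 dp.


H_d = Kd * H_i
H_d = 0.529 * 4.74
H_d = 2.5075 m

2.5075


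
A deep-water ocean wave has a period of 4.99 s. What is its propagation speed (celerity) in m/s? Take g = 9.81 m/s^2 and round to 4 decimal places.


We use the deep-water celerity formula:
C = g * T / (2 * pi)
C = 9.81 * 4.99 / (2 * 3.14159...)
C = 48.951900 / 6.283185
C = 7.7909 m/s

7.7909


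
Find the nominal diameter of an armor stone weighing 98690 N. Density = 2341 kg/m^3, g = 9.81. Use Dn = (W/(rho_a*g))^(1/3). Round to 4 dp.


V = W / (rho_a * g)
V = 98690 / (2341 * 9.81)
V = 98690 / 22965.21
V = 4.297370 m^3
Dn = V^(1/3) = 4.297370^(1/3)
Dn = 1.6258 m

1.6258


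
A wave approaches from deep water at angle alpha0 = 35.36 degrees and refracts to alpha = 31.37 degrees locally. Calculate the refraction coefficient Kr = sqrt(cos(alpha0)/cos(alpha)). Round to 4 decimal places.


Kr = sqrt(cos(alpha0) / cos(alpha))
cos(35.36) = 0.815532
cos(31.37) = 0.853823
Kr = sqrt(0.815532 / 0.853823)
Kr = sqrt(0.955153)
Kr = 0.9773

0.9773


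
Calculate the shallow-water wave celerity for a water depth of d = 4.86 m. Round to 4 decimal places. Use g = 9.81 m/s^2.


Using the shallow-water approximation:
C = sqrt(g * d) = sqrt(9.81 * 4.86)
C = sqrt(47.6766)
C = 6.9048 m/s

6.9048


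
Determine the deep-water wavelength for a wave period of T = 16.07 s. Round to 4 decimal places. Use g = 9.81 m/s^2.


L0 = g * T^2 / (2 * pi)
L0 = 9.81 * 16.07^2 / (2 * pi)
L0 = 9.81 * 258.2449 / 6.28319
L0 = 2533.3825 / 6.28319
L0 = 403.2003 m

403.2003


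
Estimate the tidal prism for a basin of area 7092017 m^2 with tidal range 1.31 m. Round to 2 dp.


Tidal prism = Area * Tidal range
P = 7092017 * 1.31
P = 9290542.27 m^3

9290542.27


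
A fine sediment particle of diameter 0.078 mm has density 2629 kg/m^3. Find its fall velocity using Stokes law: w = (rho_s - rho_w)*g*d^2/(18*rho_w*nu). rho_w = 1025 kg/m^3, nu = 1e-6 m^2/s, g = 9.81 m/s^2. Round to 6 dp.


w = (rho_s - rho_w) * g * d^2 / (18 * rho_w * nu)
d = 0.078 mm = 0.000078 m
rho_s - rho_w = 2629 - 1025 = 1604
Numerator = 1604 * 9.81 * (0.000078)^2 = 0.000095733200
Denominator = 18 * 1025 * 1e-6 = 0.018450
w = 0.005189 m/s

0.005189


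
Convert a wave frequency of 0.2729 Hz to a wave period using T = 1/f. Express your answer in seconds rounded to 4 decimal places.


T = 1 / f
T = 1 / 0.2729
T = 3.6643 s

3.6643


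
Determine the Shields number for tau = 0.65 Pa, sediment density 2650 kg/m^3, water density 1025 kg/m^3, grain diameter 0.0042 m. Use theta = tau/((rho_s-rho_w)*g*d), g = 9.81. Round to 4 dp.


theta = tau / ((rho_s - rho_w) * g * d)
rho_s - rho_w = 2650 - 1025 = 1625
Denominator = 1625 * 9.81 * 0.0042 = 66.953250
theta = 0.65 / 66.953250
theta = 0.0097

0.0097


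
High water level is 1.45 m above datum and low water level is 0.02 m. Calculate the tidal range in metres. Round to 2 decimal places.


Tidal range = High water - Low water
Tidal range = 1.45 - (0.02)
Tidal range = 1.43 m

1.43


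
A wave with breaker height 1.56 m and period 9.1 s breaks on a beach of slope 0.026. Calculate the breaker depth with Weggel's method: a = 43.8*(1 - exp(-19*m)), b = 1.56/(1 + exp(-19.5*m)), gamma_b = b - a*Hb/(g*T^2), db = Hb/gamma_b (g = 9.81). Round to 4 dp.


a = 43.8 * (1 - exp(-19 * m))
exp(-19 * 0.026) = exp(-0.4940) = 0.610181
a = 43.8 * (1 - 0.610181) = 17.074082
b = 1.56 / (1 + exp(-19.5 * m))
exp(-19.5 * 0.026) = exp(-0.5070) = 0.602300
b = 1.56 / (1 + 0.602300) = 0.973601
Hb / (g * T^2) = 1.56 / (9.81 * 9.1^2) = 1.56 / 812.3661 = 0.00192032
gamma_b = b - a * Hb/(g*T^2) = 0.973601 - 17.074082 * 0.00192032 = 0.940813
db = Hb / gamma_b = 1.56 / 0.940813
db = 1.6581 m

1.6581


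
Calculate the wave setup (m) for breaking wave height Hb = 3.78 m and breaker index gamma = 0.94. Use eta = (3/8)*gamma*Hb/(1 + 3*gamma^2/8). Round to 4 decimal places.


eta = (3/8) * gamma * Hb / (1 + 3*gamma^2/8)
Numerator = (3/8) * 0.94 * 3.78 = 1.332450
Denominator = 1 + 3*0.94^2/8 = 1 + 0.331350 = 1.331350
eta = 1.332450 / 1.331350
eta = 1.0008 m

1.0008


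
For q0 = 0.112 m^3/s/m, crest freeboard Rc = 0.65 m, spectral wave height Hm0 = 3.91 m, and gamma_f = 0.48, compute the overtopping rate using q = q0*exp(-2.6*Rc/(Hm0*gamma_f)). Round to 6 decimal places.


q = q0 * exp(-2.6 * Rc / (Hm0 * gamma_f))
Exponent = -2.6 * 0.65 / (3.91 * 0.48)
= -2.6 * 0.65 / 1.8768
= -0.900469
exp(-0.900469) = 0.406379
q = 0.112 * 0.406379
q = 0.045514 m^3/s/m

0.045514


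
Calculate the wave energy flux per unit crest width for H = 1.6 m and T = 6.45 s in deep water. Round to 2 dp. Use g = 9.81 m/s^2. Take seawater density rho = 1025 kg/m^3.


P = rho * g^2 * H^2 * T / (32 * pi)
P = 1025 * 9.81^2 * 1.6^2 * 6.45 / (32 * pi)
P = 1025 * 96.2361 * 2.5600 * 6.45 / 100.53096
P = 16201.74 W/m

16201.74


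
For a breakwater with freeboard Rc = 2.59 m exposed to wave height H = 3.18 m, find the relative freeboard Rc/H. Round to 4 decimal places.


Relative freeboard = Rc / H
= 2.59 / 3.18
= 0.8145

0.8145


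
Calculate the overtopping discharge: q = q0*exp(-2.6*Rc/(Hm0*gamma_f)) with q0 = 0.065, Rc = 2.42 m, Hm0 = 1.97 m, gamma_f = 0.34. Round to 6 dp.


q = q0 * exp(-2.6 * Rc / (Hm0 * gamma_f))
Exponent = -2.6 * 2.42 / (1.97 * 0.34)
= -2.6 * 2.42 / 0.6698
= -9.393849
exp(-9.393849) = 0.000083
q = 0.065 * 0.000083
q = 0.000005 m^3/s/m

0.000005


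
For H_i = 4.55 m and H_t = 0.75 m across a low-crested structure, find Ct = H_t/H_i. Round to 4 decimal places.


Ct = H_t / H_i
Ct = 0.75 / 4.55
Ct = 0.1648

0.1648


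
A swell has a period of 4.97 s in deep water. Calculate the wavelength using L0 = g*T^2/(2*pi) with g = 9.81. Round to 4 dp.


L0 = g * T^2 / (2 * pi)
L0 = 9.81 * 4.97^2 / (2 * pi)
L0 = 9.81 * 24.7009 / 6.28319
L0 = 242.3158 / 6.28319
L0 = 38.5658 m

38.5658


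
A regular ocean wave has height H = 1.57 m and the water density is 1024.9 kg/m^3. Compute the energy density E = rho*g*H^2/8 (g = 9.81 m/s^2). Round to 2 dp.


E = (1/8) * rho * g * H^2
E = (1/8) * 1024.9 * 9.81 * 1.57^2
E = 0.125 * 1024.9 * 9.81 * 2.4649
E = 3097.85 J/m^2

3097.85


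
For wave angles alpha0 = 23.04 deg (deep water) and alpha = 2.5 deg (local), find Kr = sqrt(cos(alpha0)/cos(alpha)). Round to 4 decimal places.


Kr = sqrt(cos(alpha0) / cos(alpha))
cos(23.04) = 0.920232
cos(2.5) = 0.999048
Kr = sqrt(0.920232 / 0.999048)
Kr = sqrt(0.921109)
Kr = 0.9597

0.9597


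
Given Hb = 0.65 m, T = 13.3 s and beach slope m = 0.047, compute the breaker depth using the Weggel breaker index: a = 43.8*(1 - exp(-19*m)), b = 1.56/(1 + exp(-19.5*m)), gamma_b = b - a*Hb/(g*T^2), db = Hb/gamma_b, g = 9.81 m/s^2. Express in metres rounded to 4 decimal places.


a = 43.8 * (1 - exp(-19 * m))
exp(-19 * 0.047) = exp(-0.8930) = 0.409426
a = 43.8 * (1 - 0.409426) = 25.867157
b = 1.56 / (1 + exp(-19.5 * m))
exp(-19.5 * 0.047) = exp(-0.9165) = 0.399916
b = 1.56 / (1 + 0.399916) = 1.114352
Hb / (g * T^2) = 0.65 / (9.81 * 13.3^2) = 0.65 / 1735.2909 = 0.00037458
gamma_b = b - a * Hb/(g*T^2) = 1.114352 - 25.867157 * 0.00037458 = 1.104663
db = Hb / gamma_b = 0.65 / 1.104663
db = 0.5884 m

0.5884


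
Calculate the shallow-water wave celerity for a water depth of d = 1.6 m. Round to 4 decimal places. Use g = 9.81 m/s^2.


Using the shallow-water approximation:
C = sqrt(g * d) = sqrt(9.81 * 1.6)
C = sqrt(15.6960)
C = 3.9618 m/s

3.9618


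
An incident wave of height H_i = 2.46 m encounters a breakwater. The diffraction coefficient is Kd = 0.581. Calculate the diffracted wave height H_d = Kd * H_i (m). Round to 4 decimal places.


H_d = Kd * H_i
H_d = 0.581 * 2.46
H_d = 1.4293 m

1.4293


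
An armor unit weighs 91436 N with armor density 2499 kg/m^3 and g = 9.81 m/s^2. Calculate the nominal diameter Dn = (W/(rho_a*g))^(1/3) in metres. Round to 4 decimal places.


V = W / (rho_a * g)
V = 91436 / (2499 * 9.81)
V = 91436 / 24515.19
V = 3.729769 m^3
Dn = V^(1/3) = 3.729769^(1/3)
Dn = 1.5508 m

1.5508


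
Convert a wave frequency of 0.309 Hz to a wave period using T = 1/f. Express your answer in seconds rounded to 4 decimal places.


T = 1 / f
T = 1 / 0.309
T = 3.2362 s

3.2362


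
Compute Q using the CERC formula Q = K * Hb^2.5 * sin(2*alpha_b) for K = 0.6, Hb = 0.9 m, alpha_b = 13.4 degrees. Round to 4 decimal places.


Q = K * Hb^2.5 * sin(2 * alpha_b)
Hb^2.5 = 0.9^2.5 = 0.768433
sin(2 * 13.4) = sin(26.8) = 0.450878
Q = 0.6 * 0.768433 * 0.450878
Q = 0.2079 m^3/s

0.2079


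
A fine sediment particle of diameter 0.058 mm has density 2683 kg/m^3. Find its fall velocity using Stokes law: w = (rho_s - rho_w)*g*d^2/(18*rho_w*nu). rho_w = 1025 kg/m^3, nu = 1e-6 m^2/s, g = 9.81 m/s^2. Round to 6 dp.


w = (rho_s - rho_w) * g * d^2 / (18 * rho_w * nu)
d = 0.058 mm = 0.000058 m
rho_s - rho_w = 2683 - 1025 = 1658
Numerator = 1658 * 9.81 * (0.000058)^2 = 0.000054715393
Denominator = 18 * 1025 * 1e-6 = 0.018450
w = 0.002966 m/s

0.002966


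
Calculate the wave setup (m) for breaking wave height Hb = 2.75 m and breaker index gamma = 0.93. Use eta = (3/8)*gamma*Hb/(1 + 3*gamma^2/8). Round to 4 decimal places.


eta = (3/8) * gamma * Hb / (1 + 3*gamma^2/8)
Numerator = (3/8) * 0.93 * 2.75 = 0.959063
Denominator = 1 + 3*0.93^2/8 = 1 + 0.324338 = 1.324338
eta = 0.959063 / 1.324338
eta = 0.7242 m

0.7242


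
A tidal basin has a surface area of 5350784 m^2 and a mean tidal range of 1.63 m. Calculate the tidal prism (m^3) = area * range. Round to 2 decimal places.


Tidal prism = Area * Tidal range
P = 5350784 * 1.63
P = 8721777.92 m^3

8721777.92


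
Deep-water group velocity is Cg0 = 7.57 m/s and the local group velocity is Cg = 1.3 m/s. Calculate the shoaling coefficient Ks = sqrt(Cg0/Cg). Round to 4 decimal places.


Ks = sqrt(Cg0 / Cg)
Ks = sqrt(7.57 / 1.3)
Ks = sqrt(5.8231)
Ks = 2.4131

2.4131


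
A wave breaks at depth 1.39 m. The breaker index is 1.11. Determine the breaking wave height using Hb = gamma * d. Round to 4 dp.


Hb = gamma * d
Hb = 1.11 * 1.39
Hb = 1.5429 m

1.5429


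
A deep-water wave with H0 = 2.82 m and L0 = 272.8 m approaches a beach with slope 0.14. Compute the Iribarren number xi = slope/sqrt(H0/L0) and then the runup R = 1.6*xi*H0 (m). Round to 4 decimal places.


xi = slope / sqrt(H0/L0)
H0/L0 = 2.82/272.8 = 0.010337
sqrt(0.010337) = 0.101672
xi = 0.14 / 0.101672 = 1.376974
R = 1.6 * xi * H0 = 1.6 * 1.376974 * 2.82
R = 6.2129 m

6.2129


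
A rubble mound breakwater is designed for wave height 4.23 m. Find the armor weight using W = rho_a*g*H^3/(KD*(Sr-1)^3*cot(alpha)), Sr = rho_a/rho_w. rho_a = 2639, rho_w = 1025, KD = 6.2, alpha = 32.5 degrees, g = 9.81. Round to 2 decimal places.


Sr = rho_a / rho_w = 2639 / 1025 = 2.574634
(Sr - 1) = 1.574634
(Sr - 1)^3 = 3.904262
cot(32.5) = 1 / tan(32.5) = 1 / 0.637070 = 1.569686
Numerator = 2639 * 9.81 * 4.23^3 = 1959428.8570
Denominator = 6.2 * 3.904262 * 1.569686 = 37.996479
W = 1959428.8570 / 37.996479
W = 51568.70 N

51568.70


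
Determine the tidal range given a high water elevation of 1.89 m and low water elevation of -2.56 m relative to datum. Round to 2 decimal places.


Tidal range = High water - Low water
Tidal range = 1.89 - (-2.56)
Tidal range = 4.45 m

4.45


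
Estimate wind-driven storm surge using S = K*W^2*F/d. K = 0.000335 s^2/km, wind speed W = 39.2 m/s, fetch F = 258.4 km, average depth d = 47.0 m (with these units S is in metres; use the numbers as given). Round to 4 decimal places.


S = K * W^2 * F / d
W^2 = 39.2^2 = 1536.64
S = 0.000335 * 1536.64 * 258.4 / 47.0
Numerator = 0.000335 * 1536.64 * 258.4 = 133.017705
S = 133.017705 / 47.0 = 2.8302 m

2.8302


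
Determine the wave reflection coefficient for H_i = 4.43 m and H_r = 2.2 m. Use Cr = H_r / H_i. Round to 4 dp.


Cr = H_r / H_i
Cr = 2.2 / 4.43
Cr = 0.4966

0.4966


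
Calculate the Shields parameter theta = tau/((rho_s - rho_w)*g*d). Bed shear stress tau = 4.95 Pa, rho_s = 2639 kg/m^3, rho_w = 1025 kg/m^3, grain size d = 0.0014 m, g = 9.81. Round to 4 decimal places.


theta = tau / ((rho_s - rho_w) * g * d)
rho_s - rho_w = 2639 - 1025 = 1614
Denominator = 1614 * 9.81 * 0.0014 = 22.166676
theta = 4.95 / 22.166676
theta = 0.2233

0.2233


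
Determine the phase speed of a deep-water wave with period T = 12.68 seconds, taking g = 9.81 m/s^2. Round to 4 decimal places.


We use the deep-water celerity formula:
C = g * T / (2 * pi)
C = 9.81 * 12.68 / (2 * 3.14159...)
C = 124.390800 / 6.283185
C = 19.7974 m/s

19.7974


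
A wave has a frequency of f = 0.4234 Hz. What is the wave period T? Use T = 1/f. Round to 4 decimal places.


T = 1 / f
T = 1 / 0.4234
T = 2.3618 s

2.3618


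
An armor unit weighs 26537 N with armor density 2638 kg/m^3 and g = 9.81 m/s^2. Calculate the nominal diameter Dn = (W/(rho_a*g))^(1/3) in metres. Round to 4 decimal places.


V = W / (rho_a * g)
V = 26537 / (2638 * 9.81)
V = 26537 / 25878.78
V = 1.025435 m^3
Dn = V^(1/3) = 1.025435^(1/3)
Dn = 1.0084 m

1.0084


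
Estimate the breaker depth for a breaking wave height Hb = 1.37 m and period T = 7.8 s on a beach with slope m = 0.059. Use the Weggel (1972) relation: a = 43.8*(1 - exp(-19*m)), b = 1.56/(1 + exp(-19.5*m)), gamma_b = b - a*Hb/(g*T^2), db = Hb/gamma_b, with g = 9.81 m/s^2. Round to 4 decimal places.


a = 43.8 * (1 - exp(-19 * m))
exp(-19 * 0.059) = exp(-1.1210) = 0.325954
a = 43.8 * (1 - 0.325954) = 29.523229
b = 1.56 / (1 + exp(-19.5 * m))
exp(-19.5 * 0.059) = exp(-1.1505) = 0.316478
b = 1.56 / (1 + 0.316478) = 1.184979
Hb / (g * T^2) = 1.37 / (9.81 * 7.8^2) = 1.37 / 596.8404 = 0.00229542
gamma_b = b - a * Hb/(g*T^2) = 1.184979 - 29.523229 * 0.00229542 = 1.117211
db = Hb / gamma_b = 1.37 / 1.117211
db = 1.2263 m

1.2263


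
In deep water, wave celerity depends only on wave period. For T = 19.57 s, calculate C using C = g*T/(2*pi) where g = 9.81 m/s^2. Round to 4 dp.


We use the deep-water celerity formula:
C = g * T / (2 * pi)
C = 9.81 * 19.57 / (2 * 3.14159...)
C = 191.981700 / 6.283185
C = 30.5548 m/s

30.5548


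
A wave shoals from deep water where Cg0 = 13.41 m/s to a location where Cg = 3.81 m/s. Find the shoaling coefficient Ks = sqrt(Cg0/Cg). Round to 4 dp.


Ks = sqrt(Cg0 / Cg)
Ks = sqrt(13.41 / 3.81)
Ks = sqrt(3.5197)
Ks = 1.8761

1.8761


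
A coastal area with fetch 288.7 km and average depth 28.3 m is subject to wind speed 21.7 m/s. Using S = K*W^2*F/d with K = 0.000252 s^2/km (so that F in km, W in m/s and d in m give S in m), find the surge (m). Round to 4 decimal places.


S = K * W^2 * F / d
W^2 = 21.7^2 = 470.89
S = 0.000252 * 470.89 * 288.7 / 28.3
Numerator = 0.000252 * 470.89 * 288.7 = 34.258378
S = 34.258378 / 28.3 = 1.2105 m

1.2105


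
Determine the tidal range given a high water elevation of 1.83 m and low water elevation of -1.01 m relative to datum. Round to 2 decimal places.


Tidal range = High water - Low water
Tidal range = 1.83 - (-1.01)
Tidal range = 2.84 m

2.84


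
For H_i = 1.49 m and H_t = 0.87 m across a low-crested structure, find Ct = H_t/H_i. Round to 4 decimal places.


Ct = H_t / H_i
Ct = 0.87 / 1.49
Ct = 0.5839

0.5839


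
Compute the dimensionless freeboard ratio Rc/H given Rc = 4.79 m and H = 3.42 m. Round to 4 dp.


Relative freeboard = Rc / H
= 4.79 / 3.42
= 1.4006

1.4006


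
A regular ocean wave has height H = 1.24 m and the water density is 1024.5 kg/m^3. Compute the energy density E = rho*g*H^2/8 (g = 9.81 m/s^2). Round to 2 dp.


E = (1/8) * rho * g * H^2
E = (1/8) * 1024.5 * 9.81 * 1.24^2
E = 0.125 * 1024.5 * 9.81 * 1.5376
E = 1931.68 J/m^2

1931.68


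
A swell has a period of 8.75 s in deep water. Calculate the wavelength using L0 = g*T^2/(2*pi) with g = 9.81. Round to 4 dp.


L0 = g * T^2 / (2 * pi)
L0 = 9.81 * 8.75^2 / (2 * pi)
L0 = 9.81 * 76.5625 / 6.28319
L0 = 751.0781 / 6.28319
L0 = 119.5378 m

119.5378


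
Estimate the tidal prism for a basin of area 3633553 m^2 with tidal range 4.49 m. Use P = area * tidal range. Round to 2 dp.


Tidal prism = Area * Tidal range
P = 3633553 * 4.49
P = 16314652.97 m^3

16314652.97


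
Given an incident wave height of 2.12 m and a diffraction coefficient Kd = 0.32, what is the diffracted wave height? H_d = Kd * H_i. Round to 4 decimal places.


H_d = Kd * H_i
H_d = 0.32 * 2.12
H_d = 0.6784 m

0.6784


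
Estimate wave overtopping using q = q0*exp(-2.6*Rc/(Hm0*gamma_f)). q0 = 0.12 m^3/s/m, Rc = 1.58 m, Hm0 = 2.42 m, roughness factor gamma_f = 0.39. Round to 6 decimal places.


q = q0 * exp(-2.6 * Rc / (Hm0 * gamma_f))
Exponent = -2.6 * 1.58 / (2.42 * 0.39)
= -2.6 * 1.58 / 0.9438
= -4.352617
exp(-4.352617) = 0.012873
q = 0.12 * 0.012873
q = 0.001545 m^3/s/m

0.001545


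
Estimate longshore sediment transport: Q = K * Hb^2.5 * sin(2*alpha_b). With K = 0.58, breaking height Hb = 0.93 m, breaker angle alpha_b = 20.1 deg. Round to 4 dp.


Q = K * Hb^2.5 * sin(2 * alpha_b)
Hb^2.5 = 0.93^2.5 = 0.834079
sin(2 * 20.1) = sin(40.2) = 0.645458
Q = 0.58 * 0.834079 * 0.645458
Q = 0.3123 m^3/s

0.3123


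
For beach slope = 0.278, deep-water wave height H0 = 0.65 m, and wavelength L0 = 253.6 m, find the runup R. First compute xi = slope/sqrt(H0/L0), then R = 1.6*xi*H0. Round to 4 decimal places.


xi = slope / sqrt(H0/L0)
H0/L0 = 0.65/253.6 = 0.002563
sqrt(0.002563) = 0.050627
xi = 0.278 / 0.050627 = 5.491143
R = 1.6 * xi * H0 = 1.6 * 5.491143 * 0.65
R = 5.7108 m

5.7108


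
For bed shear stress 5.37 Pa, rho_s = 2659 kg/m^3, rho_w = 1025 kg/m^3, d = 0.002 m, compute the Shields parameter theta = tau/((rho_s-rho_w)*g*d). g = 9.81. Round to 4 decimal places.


theta = tau / ((rho_s - rho_w) * g * d)
rho_s - rho_w = 2659 - 1025 = 1634
Denominator = 1634 * 9.81 * 0.002 = 32.059080
theta = 5.37 / 32.059080
theta = 0.1675

0.1675


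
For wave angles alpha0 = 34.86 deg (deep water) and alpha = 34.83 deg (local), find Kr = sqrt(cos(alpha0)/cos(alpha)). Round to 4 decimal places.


Kr = sqrt(cos(alpha0) / cos(alpha))
cos(34.86) = 0.820551
cos(34.83) = 0.820850
Kr = sqrt(0.820551 / 0.820850)
Kr = sqrt(0.999636)
Kr = 0.9998

0.9998


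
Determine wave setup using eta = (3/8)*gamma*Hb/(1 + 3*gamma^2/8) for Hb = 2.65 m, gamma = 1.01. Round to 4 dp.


eta = (3/8) * gamma * Hb / (1 + 3*gamma^2/8)
Numerator = (3/8) * 1.01 * 2.65 = 1.003688
Denominator = 1 + 3*1.01^2/8 = 1 + 0.382538 = 1.382538
eta = 1.003688 / 1.382538
eta = 0.7260 m

0.7260


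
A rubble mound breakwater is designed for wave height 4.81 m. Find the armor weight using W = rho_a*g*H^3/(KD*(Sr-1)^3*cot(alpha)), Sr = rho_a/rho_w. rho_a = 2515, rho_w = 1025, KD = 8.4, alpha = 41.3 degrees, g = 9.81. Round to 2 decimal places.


Sr = rho_a / rho_w = 2515 / 1025 = 2.453659
(Sr - 1) = 1.453659
(Sr - 1)^3 = 3.071759
cot(41.3) = 1 / tan(41.3) = 1 / 0.878521 = 1.138276
Numerator = 2515 * 9.81 * 4.81^3 = 2745631.3554
Denominator = 8.4 * 3.071759 * 1.138276 = 29.370688
W = 2745631.3554 / 29.370688
W = 93482.02 N

93482.02


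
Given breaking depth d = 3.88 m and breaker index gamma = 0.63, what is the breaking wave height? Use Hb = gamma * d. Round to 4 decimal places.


Hb = gamma * d
Hb = 0.63 * 3.88
Hb = 2.4444 m

2.4444


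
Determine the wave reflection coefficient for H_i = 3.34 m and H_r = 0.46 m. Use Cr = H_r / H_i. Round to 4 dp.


Cr = H_r / H_i
Cr = 0.46 / 3.34
Cr = 0.1377

0.1377


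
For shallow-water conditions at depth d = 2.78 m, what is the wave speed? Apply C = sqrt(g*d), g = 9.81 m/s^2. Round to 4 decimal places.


Using the shallow-water approximation:
C = sqrt(g * d) = sqrt(9.81 * 2.78)
C = sqrt(27.2718)
C = 5.2222 m/s

5.2222


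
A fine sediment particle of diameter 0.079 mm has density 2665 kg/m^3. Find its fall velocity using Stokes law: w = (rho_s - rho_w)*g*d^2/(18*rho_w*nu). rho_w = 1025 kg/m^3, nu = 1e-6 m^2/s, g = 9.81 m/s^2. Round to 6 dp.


w = (rho_s - rho_w) * g * d^2 / (18 * rho_w * nu)
d = 0.079 mm = 0.000079 m
rho_s - rho_w = 2665 - 1025 = 1640
Numerator = 1640 * 9.81 * (0.000079)^2 = 0.000100407704
Denominator = 18 * 1025 * 1e-6 = 0.018450
w = 0.005442 m/s

0.005442


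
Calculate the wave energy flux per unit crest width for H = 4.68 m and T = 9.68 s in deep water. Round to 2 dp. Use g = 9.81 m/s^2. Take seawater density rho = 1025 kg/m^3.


P = rho * g^2 * H^2 * T / (32 * pi)
P = 1025 * 9.81^2 * 4.68^2 * 9.68 / (32 * pi)
P = 1025 * 96.2361 * 21.9024 * 9.68 / 100.53096
P = 208031.50 W/m

208031.50


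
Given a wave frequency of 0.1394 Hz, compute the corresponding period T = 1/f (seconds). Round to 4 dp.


T = 1 / f
T = 1 / 0.1394
T = 7.1736 s

7.1736


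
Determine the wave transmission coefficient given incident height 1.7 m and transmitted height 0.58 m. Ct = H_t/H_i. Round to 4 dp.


Ct = H_t / H_i
Ct = 0.58 / 1.7
Ct = 0.3412

0.3412


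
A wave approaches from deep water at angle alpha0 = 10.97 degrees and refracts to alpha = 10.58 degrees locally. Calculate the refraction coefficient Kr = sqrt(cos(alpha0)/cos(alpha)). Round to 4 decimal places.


Kr = sqrt(cos(alpha0) / cos(alpha))
cos(10.97) = 0.981727
cos(10.58) = 0.983000
Kr = sqrt(0.981727 / 0.983000)
Kr = sqrt(0.998705)
Kr = 0.9994

0.9994


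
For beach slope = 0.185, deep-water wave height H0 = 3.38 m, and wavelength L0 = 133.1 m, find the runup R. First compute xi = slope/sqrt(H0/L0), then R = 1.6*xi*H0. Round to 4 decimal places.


xi = slope / sqrt(H0/L0)
H0/L0 = 3.38/133.1 = 0.025394
sqrt(0.025394) = 0.159356
xi = 0.185 / 0.159356 = 1.160920
R = 1.6 * xi * H0 = 1.6 * 1.160920 * 3.38
R = 6.2783 m

6.2783


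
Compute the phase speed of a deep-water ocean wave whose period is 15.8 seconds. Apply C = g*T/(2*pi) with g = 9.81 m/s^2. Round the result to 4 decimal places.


We use the deep-water celerity formula:
C = g * T / (2 * pi)
C = 9.81 * 15.8 / (2 * 3.14159...)
C = 154.998000 / 6.283185
C = 24.6687 m/s

24.6687


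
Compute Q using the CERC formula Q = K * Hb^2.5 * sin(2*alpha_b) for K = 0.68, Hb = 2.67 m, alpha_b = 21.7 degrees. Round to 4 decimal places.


Q = K * Hb^2.5 * sin(2 * alpha_b)
Hb^2.5 = 2.67^2.5 = 11.648719
sin(2 * 21.7) = sin(43.4) = 0.687088
Q = 0.68 * 11.648719 * 0.687088
Q = 5.4425 m^3/s

5.4425


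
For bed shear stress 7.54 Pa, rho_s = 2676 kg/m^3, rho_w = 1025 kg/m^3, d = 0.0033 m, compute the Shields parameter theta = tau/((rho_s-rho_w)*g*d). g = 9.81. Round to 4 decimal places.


theta = tau / ((rho_s - rho_w) * g * d)
rho_s - rho_w = 2676 - 1025 = 1651
Denominator = 1651 * 9.81 * 0.0033 = 53.447823
theta = 7.54 / 53.447823
theta = 0.1411

0.1411


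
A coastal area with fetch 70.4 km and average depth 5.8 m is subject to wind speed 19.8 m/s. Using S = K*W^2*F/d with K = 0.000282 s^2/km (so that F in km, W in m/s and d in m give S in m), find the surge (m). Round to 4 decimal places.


S = K * W^2 * F / d
W^2 = 19.8^2 = 392.04
S = 0.000282 * 392.04 * 70.4 / 5.8
Numerator = 0.000282 * 392.04 * 70.4 = 7.783092
S = 7.783092 / 5.8 = 1.3419 m

1.3419


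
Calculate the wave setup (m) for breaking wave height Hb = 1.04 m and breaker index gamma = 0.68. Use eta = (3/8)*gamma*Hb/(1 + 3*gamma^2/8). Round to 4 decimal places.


eta = (3/8) * gamma * Hb / (1 + 3*gamma^2/8)
Numerator = (3/8) * 0.68 * 1.04 = 0.265200
Denominator = 1 + 3*0.68^2/8 = 1 + 0.173400 = 1.173400
eta = 0.265200 / 1.173400
eta = 0.2260 m

0.2260


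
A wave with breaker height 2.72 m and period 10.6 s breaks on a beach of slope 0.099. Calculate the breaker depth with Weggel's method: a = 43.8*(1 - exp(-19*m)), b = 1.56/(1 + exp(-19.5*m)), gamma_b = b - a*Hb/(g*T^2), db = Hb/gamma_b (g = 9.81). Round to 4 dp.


a = 43.8 * (1 - exp(-19 * m))
exp(-19 * 0.099) = exp(-1.8810) = 0.152438
a = 43.8 * (1 - 0.152438) = 37.123233
b = 1.56 / (1 + exp(-19.5 * m))
exp(-19.5 * 0.099) = exp(-1.9305) = 0.145076
b = 1.56 / (1 + 0.145076) = 1.362355
Hb / (g * T^2) = 2.72 / (9.81 * 10.6^2) = 2.72 / 1102.2516 = 0.00246768
gamma_b = b - a * Hb/(g*T^2) = 1.362355 - 37.123233 * 0.00246768 = 1.270747
db = Hb / gamma_b = 2.72 / 1.270747
db = 2.1405 m

2.1405


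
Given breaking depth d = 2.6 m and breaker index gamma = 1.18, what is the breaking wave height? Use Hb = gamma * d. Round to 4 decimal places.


Hb = gamma * d
Hb = 1.18 * 2.6
Hb = 3.0680 m

3.0680


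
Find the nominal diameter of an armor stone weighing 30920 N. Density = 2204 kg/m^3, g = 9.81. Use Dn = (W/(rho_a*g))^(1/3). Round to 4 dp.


V = W / (rho_a * g)
V = 30920 / (2204 * 9.81)
V = 30920 / 21621.24
V = 1.430075 m^3
Dn = V^(1/3) = 1.430075^(1/3)
Dn = 1.1266 m

1.1266


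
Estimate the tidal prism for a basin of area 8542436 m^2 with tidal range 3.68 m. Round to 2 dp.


Tidal prism = Area * Tidal range
P = 8542436 * 3.68
P = 31436164.48 m^3

31436164.48


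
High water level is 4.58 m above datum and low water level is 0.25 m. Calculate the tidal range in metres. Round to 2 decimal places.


Tidal range = High water - Low water
Tidal range = 4.58 - (0.25)
Tidal range = 4.33 m

4.33


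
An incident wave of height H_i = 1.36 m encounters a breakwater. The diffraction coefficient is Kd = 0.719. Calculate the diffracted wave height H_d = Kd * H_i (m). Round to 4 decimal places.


H_d = Kd * H_i
H_d = 0.719 * 1.36
H_d = 0.9778 m

0.9778


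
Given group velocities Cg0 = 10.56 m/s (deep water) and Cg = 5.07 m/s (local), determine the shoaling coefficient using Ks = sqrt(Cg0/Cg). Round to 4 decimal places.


Ks = sqrt(Cg0 / Cg)
Ks = sqrt(10.56 / 5.07)
Ks = sqrt(2.0828)
Ks = 1.4432

1.4432


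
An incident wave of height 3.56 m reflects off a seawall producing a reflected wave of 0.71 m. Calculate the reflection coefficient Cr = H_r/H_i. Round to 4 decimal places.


Cr = H_r / H_i
Cr = 0.71 / 3.56
Cr = 0.1994

0.1994


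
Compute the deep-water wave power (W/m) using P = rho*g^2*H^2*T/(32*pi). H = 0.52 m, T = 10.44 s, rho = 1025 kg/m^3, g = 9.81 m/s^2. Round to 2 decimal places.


P = rho * g^2 * H^2 * T / (32 * pi)
P = 1025 * 9.81^2 * 0.52^2 * 10.44 / (32 * pi)
P = 1025 * 96.2361 * 0.2704 * 10.44 / 100.53096
P = 2769.93 W/m

2769.93


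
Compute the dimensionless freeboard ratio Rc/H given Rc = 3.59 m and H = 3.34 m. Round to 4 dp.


Relative freeboard = Rc / H
= 3.59 / 3.34
= 1.0749

1.0749


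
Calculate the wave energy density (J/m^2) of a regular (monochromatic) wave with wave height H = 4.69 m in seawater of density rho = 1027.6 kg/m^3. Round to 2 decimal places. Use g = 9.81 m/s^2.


E = (1/8) * rho * g * H^2
E = (1/8) * 1027.6 * 9.81 * 4.69^2
E = 0.125 * 1027.6 * 9.81 * 21.9961
E = 27717.16 J/m^2

27717.16


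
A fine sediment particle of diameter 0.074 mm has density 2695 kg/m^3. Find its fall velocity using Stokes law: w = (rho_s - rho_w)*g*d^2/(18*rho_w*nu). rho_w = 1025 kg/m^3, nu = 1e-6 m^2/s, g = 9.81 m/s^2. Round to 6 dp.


w = (rho_s - rho_w) * g * d^2 / (18 * rho_w * nu)
d = 0.074 mm = 0.000074 m
rho_s - rho_w = 2695 - 1025 = 1670
Numerator = 1670 * 9.81 * (0.000074)^2 = 0.000089711665
Denominator = 18 * 1025 * 1e-6 = 0.018450
w = 0.004862 m/s

0.004862


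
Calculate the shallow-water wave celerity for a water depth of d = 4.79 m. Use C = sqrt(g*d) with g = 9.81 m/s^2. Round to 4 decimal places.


Using the shallow-water approximation:
C = sqrt(g * d) = sqrt(9.81 * 4.79)
C = sqrt(46.9899)
C = 6.8549 m/s

6.8549


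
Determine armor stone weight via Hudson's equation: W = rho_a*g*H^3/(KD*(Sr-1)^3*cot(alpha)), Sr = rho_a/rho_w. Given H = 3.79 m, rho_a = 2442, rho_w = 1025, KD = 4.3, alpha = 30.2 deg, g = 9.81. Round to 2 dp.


Sr = rho_a / rho_w = 2442 / 1025 = 2.382439
(Sr - 1) = 1.382439
(Sr - 1)^3 = 2.642031
cot(30.2) = 1 / tan(30.2) = 1 / 0.582014 = 1.718172
Numerator = 2442 * 9.81 * 3.79^3 = 1304164.2675
Denominator = 4.3 * 2.642031 * 1.718172 = 19.519696
W = 1304164.2675 / 19.519696
W = 66812.73 N

66812.73


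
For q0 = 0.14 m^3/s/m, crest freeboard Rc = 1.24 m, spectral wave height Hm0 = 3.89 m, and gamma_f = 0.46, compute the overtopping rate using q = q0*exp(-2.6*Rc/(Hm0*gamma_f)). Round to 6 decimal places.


q = q0 * exp(-2.6 * Rc / (Hm0 * gamma_f))
Exponent = -2.6 * 1.24 / (3.89 * 0.46)
= -2.6 * 1.24 / 1.7894
= -1.801721
exp(-1.801721) = 0.165015
q = 0.14 * 0.165015
q = 0.023102 m^3/s/m

0.023102


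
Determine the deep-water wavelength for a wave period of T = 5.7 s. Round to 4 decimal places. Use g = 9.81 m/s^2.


L0 = g * T^2 / (2 * pi)
L0 = 9.81 * 5.7^2 / (2 * pi)
L0 = 9.81 * 32.4900 / 6.28319
L0 = 318.7269 / 6.28319
L0 = 50.7270 m

50.7270


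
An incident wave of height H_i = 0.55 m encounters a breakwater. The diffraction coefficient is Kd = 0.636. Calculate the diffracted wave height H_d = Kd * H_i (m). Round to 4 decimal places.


H_d = Kd * H_i
H_d = 0.636 * 0.55
H_d = 0.3498 m

0.3498


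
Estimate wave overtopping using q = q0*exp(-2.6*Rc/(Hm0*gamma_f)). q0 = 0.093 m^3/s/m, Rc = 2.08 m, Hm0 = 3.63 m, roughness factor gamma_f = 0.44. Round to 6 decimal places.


q = q0 * exp(-2.6 * Rc / (Hm0 * gamma_f))
Exponent = -2.6 * 2.08 / (3.63 * 0.44)
= -2.6 * 2.08 / 1.5972
= -3.385925
exp(-3.385925) = 0.033846
q = 0.093 * 0.033846
q = 0.003148 m^3/s/m

0.003148


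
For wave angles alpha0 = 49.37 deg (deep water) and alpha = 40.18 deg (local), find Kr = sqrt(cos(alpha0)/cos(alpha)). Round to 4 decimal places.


Kr = sqrt(cos(alpha0) / cos(alpha))
cos(49.37) = 0.651172
cos(40.18) = 0.764021
Kr = sqrt(0.651172 / 0.764021)
Kr = sqrt(0.852295)
Kr = 0.9232

0.9232


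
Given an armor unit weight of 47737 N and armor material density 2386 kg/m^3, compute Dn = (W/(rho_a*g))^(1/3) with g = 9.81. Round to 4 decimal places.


V = W / (rho_a * g)
V = 47737 / (2386 * 9.81)
V = 47737 / 23406.66
V = 2.039462 m^3
Dn = V^(1/3) = 2.039462^(1/3)
Dn = 1.2682 m

1.2682


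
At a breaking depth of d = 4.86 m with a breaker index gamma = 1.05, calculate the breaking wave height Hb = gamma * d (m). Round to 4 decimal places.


Hb = gamma * d
Hb = 1.05 * 4.86
Hb = 5.1030 m

5.1030


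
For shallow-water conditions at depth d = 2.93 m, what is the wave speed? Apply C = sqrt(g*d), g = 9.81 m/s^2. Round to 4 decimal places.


Using the shallow-water approximation:
C = sqrt(g * d) = sqrt(9.81 * 2.93)
C = sqrt(28.7433)
C = 5.3613 m/s

5.3613


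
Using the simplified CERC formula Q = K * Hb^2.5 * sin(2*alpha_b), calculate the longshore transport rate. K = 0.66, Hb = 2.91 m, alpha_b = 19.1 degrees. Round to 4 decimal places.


Q = K * Hb^2.5 * sin(2 * alpha_b)
Hb^2.5 = 2.91^2.5 = 14.445496
sin(2 * 19.1) = sin(38.2) = 0.618408
Q = 0.66 * 14.445496 * 0.618408
Q = 5.8959 m^3/s

5.8959


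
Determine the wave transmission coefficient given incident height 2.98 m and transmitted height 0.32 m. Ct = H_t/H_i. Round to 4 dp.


Ct = H_t / H_i
Ct = 0.32 / 2.98
Ct = 0.1074

0.1074


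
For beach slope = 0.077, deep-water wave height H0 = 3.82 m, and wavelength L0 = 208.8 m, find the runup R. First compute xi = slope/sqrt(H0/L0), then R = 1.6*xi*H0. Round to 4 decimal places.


xi = slope / sqrt(H0/L0)
H0/L0 = 3.82/208.8 = 0.018295
sqrt(0.018295) = 0.135259
xi = 0.077 / 0.135259 = 0.569278
R = 1.6 * xi * H0 = 1.6 * 0.569278 * 3.82
R = 3.4794 m

3.4794


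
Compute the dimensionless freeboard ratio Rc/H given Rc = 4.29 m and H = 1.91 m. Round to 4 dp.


Relative freeboard = Rc / H
= 4.29 / 1.91
= 2.2461

2.2461


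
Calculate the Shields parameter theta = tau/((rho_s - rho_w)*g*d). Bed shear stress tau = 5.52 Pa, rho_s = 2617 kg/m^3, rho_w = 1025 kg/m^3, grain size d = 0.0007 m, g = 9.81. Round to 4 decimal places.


theta = tau / ((rho_s - rho_w) * g * d)
rho_s - rho_w = 2617 - 1025 = 1592
Denominator = 1592 * 9.81 * 0.0007 = 10.932264
theta = 5.52 / 10.932264
theta = 0.5049

0.5049


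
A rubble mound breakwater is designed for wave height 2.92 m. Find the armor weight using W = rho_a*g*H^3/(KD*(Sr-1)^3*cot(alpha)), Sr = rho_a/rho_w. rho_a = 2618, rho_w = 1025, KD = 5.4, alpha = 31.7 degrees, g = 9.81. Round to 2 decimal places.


Sr = rho_a / rho_w = 2618 / 1025 = 2.554146
(Sr - 1) = 1.554146
(Sr - 1)^3 = 3.753840
cot(31.7) = 1 / tan(31.7) = 1 / 0.617613 = 1.619138
Numerator = 2618 * 9.81 * 2.92^3 = 639421.4543
Denominator = 5.4 * 3.753840 * 1.619138 = 32.821117
W = 639421.4543 / 32.821117
W = 19482.01 N

19482.01


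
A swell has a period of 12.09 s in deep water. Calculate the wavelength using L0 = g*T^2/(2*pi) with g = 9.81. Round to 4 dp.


L0 = g * T^2 / (2 * pi)
L0 = 9.81 * 12.09^2 / (2 * pi)
L0 = 9.81 * 146.1681 / 6.28319
L0 = 1433.9091 / 6.28319
L0 = 228.2137 m

228.2137


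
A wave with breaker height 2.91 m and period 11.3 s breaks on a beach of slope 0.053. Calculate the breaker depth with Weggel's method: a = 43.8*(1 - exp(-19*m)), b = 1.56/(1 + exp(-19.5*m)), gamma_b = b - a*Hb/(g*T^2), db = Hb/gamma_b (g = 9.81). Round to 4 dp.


a = 43.8 * (1 - exp(-19 * m))
exp(-19 * 0.053) = exp(-1.0070) = 0.365313
a = 43.8 * (1 - 0.365313) = 27.799278
b = 1.56 / (1 + exp(-19.5 * m))
exp(-19.5 * 0.053) = exp(-1.0335) = 0.355760
b = 1.56 / (1 + 0.355760) = 1.150646
Hb / (g * T^2) = 2.91 / (9.81 * 11.3^2) = 2.91 / 1252.6389 = 0.00232310
gamma_b = b - a * Hb/(g*T^2) = 1.150646 - 27.799278 * 0.00232310 = 1.086066
db = Hb / gamma_b = 2.91 / 1.086066
db = 2.6794 m

2.6794


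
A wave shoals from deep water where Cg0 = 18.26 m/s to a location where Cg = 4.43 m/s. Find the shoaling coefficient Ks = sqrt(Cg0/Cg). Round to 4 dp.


Ks = sqrt(Cg0 / Cg)
Ks = sqrt(18.26 / 4.43)
Ks = sqrt(4.1219)
Ks = 2.0302

2.0302


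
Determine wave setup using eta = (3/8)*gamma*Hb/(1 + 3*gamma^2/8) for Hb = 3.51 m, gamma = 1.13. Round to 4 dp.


eta = (3/8) * gamma * Hb / (1 + 3*gamma^2/8)
Numerator = (3/8) * 1.13 * 3.51 = 1.487362
Denominator = 1 + 3*1.13^2/8 = 1 + 0.478838 = 1.478838
eta = 1.487362 / 1.478838
eta = 1.0058 m

1.0058


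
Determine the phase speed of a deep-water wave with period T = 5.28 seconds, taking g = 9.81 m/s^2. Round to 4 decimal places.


We use the deep-water celerity formula:
C = g * T / (2 * pi)
C = 9.81 * 5.28 / (2 * 3.14159...)
C = 51.796800 / 6.283185
C = 8.2437 m/s

8.2437


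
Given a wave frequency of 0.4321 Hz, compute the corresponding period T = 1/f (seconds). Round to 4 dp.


T = 1 / f
T = 1 / 0.4321
T = 2.3143 s

2.3143


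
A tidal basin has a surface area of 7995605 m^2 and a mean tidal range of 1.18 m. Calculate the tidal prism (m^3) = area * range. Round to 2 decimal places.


Tidal prism = Area * Tidal range
P = 7995605 * 1.18
P = 9434813.90 m^3

9434813.90


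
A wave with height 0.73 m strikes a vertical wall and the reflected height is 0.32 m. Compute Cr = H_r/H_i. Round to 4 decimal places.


Cr = H_r / H_i
Cr = 0.32 / 0.73
Cr = 0.4384

0.4384


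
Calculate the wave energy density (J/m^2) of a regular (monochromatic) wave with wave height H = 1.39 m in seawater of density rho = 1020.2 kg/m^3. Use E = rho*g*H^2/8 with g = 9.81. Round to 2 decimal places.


E = (1/8) * rho * g * H^2
E = (1/8) * 1020.2 * 9.81 * 1.39^2
E = 0.125 * 1020.2 * 9.81 * 1.9321
E = 2417.10 J/m^2

2417.10


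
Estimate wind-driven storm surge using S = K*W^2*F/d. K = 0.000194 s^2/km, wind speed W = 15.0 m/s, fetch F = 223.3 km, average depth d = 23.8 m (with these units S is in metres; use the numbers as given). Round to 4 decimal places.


S = K * W^2 * F / d
W^2 = 15.0^2 = 225.00
S = 0.000194 * 225.00 * 223.3 / 23.8
Numerator = 0.000194 * 225.00 * 223.3 = 9.747045
S = 9.747045 / 23.8 = 0.4095 m

0.4095


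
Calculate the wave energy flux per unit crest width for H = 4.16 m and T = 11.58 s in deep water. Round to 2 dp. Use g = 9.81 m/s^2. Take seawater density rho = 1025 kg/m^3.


P = rho * g^2 * H^2 * T / (32 * pi)
P = 1025 * 9.81^2 * 4.16^2 * 11.58 / (32 * pi)
P = 1025 * 96.2361 * 17.3056 * 11.58 / 100.53096
P = 196633.38 W/m

196633.38
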